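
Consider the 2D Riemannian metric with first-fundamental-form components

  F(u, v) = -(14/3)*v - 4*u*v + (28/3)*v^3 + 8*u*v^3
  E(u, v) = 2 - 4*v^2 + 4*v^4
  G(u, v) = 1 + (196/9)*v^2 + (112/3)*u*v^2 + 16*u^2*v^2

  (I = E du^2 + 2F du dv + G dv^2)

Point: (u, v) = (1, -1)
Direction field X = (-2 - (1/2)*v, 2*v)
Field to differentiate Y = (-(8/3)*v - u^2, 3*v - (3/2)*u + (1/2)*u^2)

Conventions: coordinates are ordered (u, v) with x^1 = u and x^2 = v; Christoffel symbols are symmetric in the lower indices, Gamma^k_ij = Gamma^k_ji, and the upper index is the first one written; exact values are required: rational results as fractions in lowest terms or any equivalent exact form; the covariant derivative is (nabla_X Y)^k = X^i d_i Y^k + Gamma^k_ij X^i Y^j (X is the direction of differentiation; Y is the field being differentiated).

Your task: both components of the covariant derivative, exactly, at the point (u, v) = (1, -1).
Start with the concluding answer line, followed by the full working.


Answer: (nabla_X Y)^u = 9467/1041, (nabla_X Y)^v = -16439/1388

E = 2, F = -26/3, G = 685/9 at the point
E_u = 0, E_v = -8, F_u = -4, F_v = 130/3, G_u = 208/3, G_v = -1352/9
EG - F^2 = 694/9;  g^inv = (9/694) * [[685/9, 26/3], [26/3, 2]]
first-kind symbols [ij,l] = (1/2)(d_i g_jl + d_j g_il - d_l g_ij): [uu,u] = E_u/2 = 0, [uu,v] = F_u - E_v/2 = 0, [uv,u] = E_v/2 = -4, [uv,v] = G_u/2 = 104/3, [vv,u] = F_v - G_u/2 = 26/3, [vv,v] = G_v/2 = -676/9
Gamma^u_ij = (G*[ij,u] - F*[ij,v])/(EG - F^2), Gamma^v_ij = (E*[ij,v] - F*[ij,u])/(EG - F^2)
Gamma_uuu = 0, Gamma_uuv = -18/347, Gamma_uvv = 39/347, Gamma_vuu = 0, Gamma_vuv = 156/347, Gamma_vvv = -338/347
X = (-3/2, -2), Y = (5/3, -4) at the point


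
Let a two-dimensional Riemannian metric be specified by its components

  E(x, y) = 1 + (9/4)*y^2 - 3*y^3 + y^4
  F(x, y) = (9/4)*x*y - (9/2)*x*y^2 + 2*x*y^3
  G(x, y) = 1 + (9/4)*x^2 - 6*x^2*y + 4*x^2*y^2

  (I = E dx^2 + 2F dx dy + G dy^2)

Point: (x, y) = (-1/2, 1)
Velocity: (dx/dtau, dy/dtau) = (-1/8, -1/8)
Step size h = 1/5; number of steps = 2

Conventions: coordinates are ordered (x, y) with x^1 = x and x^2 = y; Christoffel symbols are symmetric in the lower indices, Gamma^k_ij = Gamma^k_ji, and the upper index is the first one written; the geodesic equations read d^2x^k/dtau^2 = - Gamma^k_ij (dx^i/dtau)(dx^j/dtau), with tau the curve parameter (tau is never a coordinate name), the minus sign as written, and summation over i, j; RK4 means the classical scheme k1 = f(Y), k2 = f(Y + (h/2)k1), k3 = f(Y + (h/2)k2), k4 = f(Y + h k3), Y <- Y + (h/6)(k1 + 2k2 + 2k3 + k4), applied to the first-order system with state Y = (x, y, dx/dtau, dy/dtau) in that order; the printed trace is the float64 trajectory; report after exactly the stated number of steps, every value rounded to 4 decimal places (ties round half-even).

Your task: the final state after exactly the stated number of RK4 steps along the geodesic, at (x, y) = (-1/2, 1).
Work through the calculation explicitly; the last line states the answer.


f(Y) = (dx/dtau, dy/dtau, -Gamma^x_ij Y'^i Y'^j, -Gamma^y_ij Y'^i Y'^j) with the Gammas evaluated at the stage position; h = 0.200000; intermediate values shown to 6 dp
step 0: x = -0.5000, y = 1.0000, dx/dtau = -0.1250, dy/dtau = -0.1250
step 1:
  k1: at (x, y) = (-0.500000, 1.000000), (dx/dtau, dy/dtau) = (-0.125000, -0.125000); Gamma_xxx = 0.000000, Gamma_xxy = -0.190476, Gamma_xyy = 0.380952, Gamma_yxx = 0.000000, Gamma_yxy = -0.095238, Gamma_yyy = 0.190476; k1 = (-0.125000, -0.125000, 0.000000, 0.000000)
  k2: at (x, y) = (-0.512500, 0.987500), (dx/dtau, dy/dtau) = (-0.125000, -0.125000); Gamma_xxx = 0.000000, Gamma_xxy = -0.182755, Gamma_xyy = 0.394366, Gamma_yxx = 0.000000, Gamma_yxy = -0.087907, Gamma_yyy = 0.189695; k2 = (-0.125000, -0.125000, -0.000451, -0.000217)
  k3: at (x, y) = (-0.512500, 0.987500), (dx/dtau, dy/dtau) = (-0.125045, -0.125022); Gamma_xxx = 0.000000, Gamma_xxy = -0.182755, Gamma_xyy = 0.394366, Gamma_yxx = 0.000000, Gamma_yxy = -0.087907, Gamma_yyy = 0.189695; k3 = (-0.125045, -0.125022, -0.000450, -0.000216)
  k4: at (x, y) = (-0.525009, 0.974996), (dx/dtau, dy/dtau) = (-0.125090, -0.125043); Gamma_xxx = 0.000000, Gamma_xxy = -0.174787, Gamma_xyy = 0.407852, Gamma_yxx = 0.000000, Gamma_yxy = -0.080671, Gamma_yyy = 0.188238; k4 = (-0.125090, -0.125043, -0.000909, -0.000420)
  Y <- Y + (h/6)(k1 + 2k2 + 2k3 + k4): x = -0.5250, y = 0.9750, dx/dtau = -0.1251, dy/dtau = -0.1250
step 2:
  k1: at (x, y) = (-0.525006, 0.974997), (dx/dtau, dy/dtau) = (-0.125090, -0.125043); Gamma_xxx = 0.000000, Gamma_xxy = -0.174788, Gamma_xyy = 0.407849, Gamma_yxx = 0.000000, Gamma_yxy = -0.080671, Gamma_yyy = 0.188237; k1 = (-0.125090, -0.125043, -0.000909, -0.000420)
  k2: at (x, y) = (-0.537515, 0.962493), (dx/dtau, dy/dtau) = (-0.125181, -0.125085); Gamma_xxx = 0.000000, Gamma_xxy = -0.166586, Gamma_xyy = 0.421390, Gamma_yxx = 0.000000, Gamma_yxy = -0.073556, Gamma_yyy = 0.186066; k2 = (-0.125181, -0.125085, -0.001376, -0.000608)
  k3: at (x, y) = (-0.537524, 0.962489), (dx/dtau, dy/dtau) = (-0.125228, -0.125104); Gamma_xxx = 0.000000, Gamma_xxy = -0.166583, Gamma_xyy = 0.421398, Gamma_yxx = 0.000000, Gamma_yxy = -0.073555, Gamma_yyy = 0.186068; k3 = (-0.125228, -0.125104, -0.001376, -0.000607)
  k4: at (x, y) = (-0.550052, 0.949976), (dx/dtau, dy/dtau) = (-0.125366, -0.125164); Gamma_xxx = 0.000000, Gamma_xxy = -0.158148, Gamma_xyy = 0.434999, Gamma_yxx = 0.000000, Gamma_yxy = -0.066586, Gamma_yyy = 0.183150; k4 = (-0.125366, -0.125164, -0.001852, -0.000780)
  Y <- Y + (h/6)(k1 + 2k2 + 2k3 + k4): x = -0.5500, y = 0.9500, dx/dtau = -0.1254, dy/dtau = -0.1252

Answer: x = -0.5500, y = 0.9500, dx/dtau = -0.1254, dy/dtau = -0.1252


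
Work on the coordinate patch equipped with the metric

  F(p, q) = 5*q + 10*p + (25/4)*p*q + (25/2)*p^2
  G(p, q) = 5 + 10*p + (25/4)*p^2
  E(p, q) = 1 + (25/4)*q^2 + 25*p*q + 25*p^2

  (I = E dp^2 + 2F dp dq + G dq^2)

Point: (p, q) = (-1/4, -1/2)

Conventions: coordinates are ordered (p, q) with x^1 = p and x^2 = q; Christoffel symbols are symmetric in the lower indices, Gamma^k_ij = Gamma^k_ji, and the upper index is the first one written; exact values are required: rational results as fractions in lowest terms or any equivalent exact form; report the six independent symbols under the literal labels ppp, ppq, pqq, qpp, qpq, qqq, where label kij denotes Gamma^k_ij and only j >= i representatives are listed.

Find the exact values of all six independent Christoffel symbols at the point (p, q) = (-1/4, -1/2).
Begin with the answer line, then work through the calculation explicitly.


Answer: Gamma_ppp = -160/117, Gamma_ppq = -80/117, Gamma_pqq = 0, Gamma_qpp = 88/117, Gamma_qpq = 44/117, Gamma_qqq = 0

E = 29/4, F = -55/16, G = 185/64 at the point
E_p = -25, E_q = -25/2, F_p = 5/8, F_q = 55/16, G_p = 55/8, G_q = 0
EG - F^2 = 585/64;  g^inv = (64/585) * [[185/64, 55/16], [55/16, 29/4]]
first-kind symbols [ij,l] = (1/2)(d_i g_jl + d_j g_il - d_l g_ij): [pp,p] = E_p/2 = -25/2, [pp,q] = F_p - E_q/2 = 55/8, [pq,p] = E_q/2 = -25/4, [pq,q] = G_p/2 = 55/16, [qq,p] = F_q - G_p/2 = 0, [qq,q] = G_q/2 = 0
Gamma^p_ij = (G*[ij,p] - F*[ij,q])/(EG - F^2), Gamma^q_ij = (E*[ij,q] - F*[ij,p])/(EG - F^2)


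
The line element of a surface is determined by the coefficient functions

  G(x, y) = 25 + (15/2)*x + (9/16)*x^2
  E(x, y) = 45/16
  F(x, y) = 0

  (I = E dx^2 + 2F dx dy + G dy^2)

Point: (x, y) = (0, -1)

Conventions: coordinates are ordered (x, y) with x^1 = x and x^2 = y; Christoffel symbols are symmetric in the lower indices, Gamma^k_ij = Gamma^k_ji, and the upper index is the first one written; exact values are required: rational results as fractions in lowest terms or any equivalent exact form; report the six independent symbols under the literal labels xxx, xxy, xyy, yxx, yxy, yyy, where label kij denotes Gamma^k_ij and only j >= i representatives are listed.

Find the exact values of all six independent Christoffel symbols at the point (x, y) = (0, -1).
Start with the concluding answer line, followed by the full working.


Answer: Gamma_xxx = 0, Gamma_xxy = 0, Gamma_xyy = -4/3, Gamma_yxx = 0, Gamma_yxy = 3/20, Gamma_yyy = 0

E = 45/16, F = 0, G = 25 at the point
E_x = 0, E_y = 0, F_x = 0, F_y = 0, G_x = 15/2, G_y = 0
EG - F^2 = 1125/16;  g^inv = (16/1125) * [[25, 0], [0, 45/16]]
first-kind symbols [ij,l] = (1/2)(d_i g_jl + d_j g_il - d_l g_ij): [xx,x] = E_x/2 = 0, [xx,y] = F_x - E_y/2 = 0, [xy,x] = E_y/2 = 0, [xy,y] = G_x/2 = 15/4, [yy,x] = F_y - G_x/2 = -15/4, [yy,y] = G_y/2 = 0
Gamma^x_ij = (G*[ij,x] - F*[ij,y])/(EG - F^2), Gamma^y_ij = (E*[ij,y] - F*[ij,x])/(EG - F^2)


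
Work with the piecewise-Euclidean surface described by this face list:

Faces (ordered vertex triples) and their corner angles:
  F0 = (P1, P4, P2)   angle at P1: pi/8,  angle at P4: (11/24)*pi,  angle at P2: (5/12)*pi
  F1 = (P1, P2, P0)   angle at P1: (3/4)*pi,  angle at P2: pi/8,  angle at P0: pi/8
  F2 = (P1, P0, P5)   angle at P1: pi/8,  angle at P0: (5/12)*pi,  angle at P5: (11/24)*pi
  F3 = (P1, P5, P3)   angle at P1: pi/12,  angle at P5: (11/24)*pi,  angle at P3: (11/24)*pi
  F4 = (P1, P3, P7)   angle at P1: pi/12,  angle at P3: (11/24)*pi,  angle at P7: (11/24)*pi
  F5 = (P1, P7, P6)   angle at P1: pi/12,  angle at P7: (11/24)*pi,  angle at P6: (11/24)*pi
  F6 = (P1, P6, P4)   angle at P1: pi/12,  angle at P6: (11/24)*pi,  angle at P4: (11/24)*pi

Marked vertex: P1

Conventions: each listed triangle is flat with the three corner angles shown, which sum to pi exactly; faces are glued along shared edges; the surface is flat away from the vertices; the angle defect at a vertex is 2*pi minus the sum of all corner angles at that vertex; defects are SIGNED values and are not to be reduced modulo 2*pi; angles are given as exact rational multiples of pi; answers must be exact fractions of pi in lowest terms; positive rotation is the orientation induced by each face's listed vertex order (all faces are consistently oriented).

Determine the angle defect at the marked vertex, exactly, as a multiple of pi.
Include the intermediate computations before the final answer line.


Sum of corner angles at P1: (4/3)*pi
defect = 2*pi - (4/3)*pi

Answer: defect(P1) = (2/3)*pi


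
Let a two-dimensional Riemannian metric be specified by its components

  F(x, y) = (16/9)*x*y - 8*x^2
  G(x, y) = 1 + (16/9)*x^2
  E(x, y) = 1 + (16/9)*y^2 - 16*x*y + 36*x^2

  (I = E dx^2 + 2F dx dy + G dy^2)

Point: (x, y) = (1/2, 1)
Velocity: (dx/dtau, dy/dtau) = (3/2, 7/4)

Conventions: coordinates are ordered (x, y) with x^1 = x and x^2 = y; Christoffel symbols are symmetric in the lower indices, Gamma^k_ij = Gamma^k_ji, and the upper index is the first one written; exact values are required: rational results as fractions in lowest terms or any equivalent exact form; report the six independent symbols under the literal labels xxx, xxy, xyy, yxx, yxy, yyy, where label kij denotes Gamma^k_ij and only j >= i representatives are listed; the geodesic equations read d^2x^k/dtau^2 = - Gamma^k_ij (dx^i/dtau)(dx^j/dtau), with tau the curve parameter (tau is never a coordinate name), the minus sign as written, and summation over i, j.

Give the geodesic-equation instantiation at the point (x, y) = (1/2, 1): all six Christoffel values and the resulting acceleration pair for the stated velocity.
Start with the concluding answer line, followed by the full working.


Answer: Gamma_xxx = 45/19, Gamma_xxy = -10/19, Gamma_xyy = 0, Gamma_yxx = -18/19, Gamma_yxy = 4/19, Gamma_yyy = 0; accelerations (d^2x/dtau^2, d^2y/dtau^2) = (-195/76, 39/38)

E = 34/9, F = -10/9, G = 13/9 at the point
E_x = 20, E_y = -40/9, F_x = -56/9, F_y = 8/9, G_x = 16/9, G_y = 0
EG - F^2 = 38/9;  g^inv = (9/38) * [[13/9, 10/9], [10/9, 34/9]]
first-kind symbols [ij,l] = (1/2)(d_i g_jl + d_j g_il - d_l g_ij): [xx,x] = E_x/2 = 10, [xx,y] = F_x - E_y/2 = -4, [xy,x] = E_y/2 = -20/9, [xy,y] = G_x/2 = 8/9, [yy,x] = F_y - G_x/2 = 0, [yy,y] = G_y/2 = 0
Gamma^x_ij = (G*[ij,x] - F*[ij,y])/(EG - F^2), Gamma^y_ij = (E*[ij,y] - F*[ij,x])/(EG - F^2)
Gamma_xxx = 45/19, Gamma_xxy = -10/19, Gamma_xyy = 0, Gamma_yxx = -18/19, Gamma_yxy = 4/19, Gamma_yyy = 0
d^2x/dtau^2 = -(Gamma_xxx*(3/2)^2 + 2*Gamma_xxy*(3/2)*(7/4) + Gamma_xyy*(7/4)^2) = -195/76
d^2y/dtau^2 = -(Gamma_yxx*(3/2)^2 + 2*Gamma_yxy*(3/2)*(7/4) + Gamma_yyy*(7/4)^2) = 39/38


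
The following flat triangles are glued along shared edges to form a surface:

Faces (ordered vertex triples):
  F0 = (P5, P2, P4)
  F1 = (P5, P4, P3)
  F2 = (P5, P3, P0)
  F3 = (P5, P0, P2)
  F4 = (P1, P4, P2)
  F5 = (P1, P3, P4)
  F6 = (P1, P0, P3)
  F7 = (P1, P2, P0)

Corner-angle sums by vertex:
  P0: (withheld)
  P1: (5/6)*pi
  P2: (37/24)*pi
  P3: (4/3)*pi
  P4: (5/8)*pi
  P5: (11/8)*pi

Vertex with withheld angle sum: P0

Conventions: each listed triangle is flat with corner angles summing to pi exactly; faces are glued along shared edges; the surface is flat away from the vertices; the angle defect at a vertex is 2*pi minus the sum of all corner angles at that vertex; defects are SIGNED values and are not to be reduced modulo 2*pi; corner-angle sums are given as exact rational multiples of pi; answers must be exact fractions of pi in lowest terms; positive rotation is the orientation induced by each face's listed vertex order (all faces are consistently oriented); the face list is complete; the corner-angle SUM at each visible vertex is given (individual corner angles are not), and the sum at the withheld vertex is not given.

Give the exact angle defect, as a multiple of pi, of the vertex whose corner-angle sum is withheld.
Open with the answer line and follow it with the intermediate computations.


Answer: defect(P0) = (-7/24)*pi

V = 6, E = 12, F = 8; chi = V - E + F = 2
Gauss-Bonnet: total defect = 2*pi*chi = 4*pi; visible defects sum to (103/24)*pi


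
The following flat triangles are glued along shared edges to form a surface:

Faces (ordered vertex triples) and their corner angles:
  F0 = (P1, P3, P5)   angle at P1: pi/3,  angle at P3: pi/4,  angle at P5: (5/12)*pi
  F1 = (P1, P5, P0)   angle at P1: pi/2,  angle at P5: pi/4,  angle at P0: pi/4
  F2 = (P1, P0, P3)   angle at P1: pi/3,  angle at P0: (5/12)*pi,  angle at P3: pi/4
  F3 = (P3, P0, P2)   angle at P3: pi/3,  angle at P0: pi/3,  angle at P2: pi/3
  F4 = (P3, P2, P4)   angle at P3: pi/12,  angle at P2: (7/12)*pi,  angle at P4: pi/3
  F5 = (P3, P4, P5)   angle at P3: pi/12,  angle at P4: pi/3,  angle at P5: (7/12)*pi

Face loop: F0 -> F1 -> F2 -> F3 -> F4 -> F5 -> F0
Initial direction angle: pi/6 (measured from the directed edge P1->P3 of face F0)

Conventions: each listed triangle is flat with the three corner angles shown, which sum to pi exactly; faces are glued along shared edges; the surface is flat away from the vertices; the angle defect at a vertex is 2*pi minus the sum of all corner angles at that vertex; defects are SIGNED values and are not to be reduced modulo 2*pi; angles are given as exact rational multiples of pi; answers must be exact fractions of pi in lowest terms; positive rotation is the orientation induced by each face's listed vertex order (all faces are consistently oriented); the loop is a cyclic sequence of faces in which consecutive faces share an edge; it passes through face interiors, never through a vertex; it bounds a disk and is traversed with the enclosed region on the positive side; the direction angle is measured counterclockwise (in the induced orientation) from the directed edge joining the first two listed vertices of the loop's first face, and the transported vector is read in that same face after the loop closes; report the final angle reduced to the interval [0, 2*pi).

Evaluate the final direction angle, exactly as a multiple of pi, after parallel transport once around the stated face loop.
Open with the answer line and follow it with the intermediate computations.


Answer: final direction angle = 0

enclosed vertex P1: corner angles sum to (7/6)*pi, defect = 2*pi - (7/6)*pi = (5/6)*pi
enclosed vertex P3: corner angles sum to pi, defect = 2*pi - pi = pi
final direction = starting direction + enclosed defect total, reduced mod 2*pi (induced orientation)
final angle = pi/6 + (11/6)*pi = 0 (mod 2*pi)


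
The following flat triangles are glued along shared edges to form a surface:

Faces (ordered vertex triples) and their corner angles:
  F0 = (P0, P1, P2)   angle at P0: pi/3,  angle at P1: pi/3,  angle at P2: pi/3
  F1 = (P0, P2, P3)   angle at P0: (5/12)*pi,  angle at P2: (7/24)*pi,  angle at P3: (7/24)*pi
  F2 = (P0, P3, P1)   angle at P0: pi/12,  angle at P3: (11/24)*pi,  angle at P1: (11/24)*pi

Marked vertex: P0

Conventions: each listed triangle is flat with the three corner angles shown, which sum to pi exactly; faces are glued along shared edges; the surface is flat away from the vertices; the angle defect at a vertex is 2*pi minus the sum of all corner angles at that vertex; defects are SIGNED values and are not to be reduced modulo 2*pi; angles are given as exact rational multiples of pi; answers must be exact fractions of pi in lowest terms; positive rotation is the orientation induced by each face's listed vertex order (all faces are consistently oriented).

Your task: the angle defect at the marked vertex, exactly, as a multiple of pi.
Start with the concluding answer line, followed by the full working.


Answer: defect(P0) = (7/6)*pi

Sum of corner angles at P0: (5/6)*pi
defect = 2*pi - (5/6)*pi


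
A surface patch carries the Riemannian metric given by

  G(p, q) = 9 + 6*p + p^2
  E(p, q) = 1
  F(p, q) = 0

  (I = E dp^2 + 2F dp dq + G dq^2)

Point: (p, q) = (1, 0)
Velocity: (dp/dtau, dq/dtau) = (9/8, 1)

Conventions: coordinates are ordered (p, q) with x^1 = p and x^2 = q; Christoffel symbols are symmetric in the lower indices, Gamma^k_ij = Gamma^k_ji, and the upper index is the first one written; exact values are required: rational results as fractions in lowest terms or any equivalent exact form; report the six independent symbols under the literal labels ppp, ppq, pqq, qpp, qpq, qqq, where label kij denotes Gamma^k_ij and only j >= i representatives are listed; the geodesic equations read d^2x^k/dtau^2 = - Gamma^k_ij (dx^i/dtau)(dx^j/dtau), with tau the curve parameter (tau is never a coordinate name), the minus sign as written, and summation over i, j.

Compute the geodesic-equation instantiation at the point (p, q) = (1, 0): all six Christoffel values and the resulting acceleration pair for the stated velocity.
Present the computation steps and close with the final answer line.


E = 1, F = 0, G = 16 at the point
E_p = 0, E_q = 0, F_p = 0, F_q = 0, G_p = 8, G_q = 0
EG - F^2 = 16;  g^inv = (1/16) * [[16, 0], [0, 1]]
first-kind symbols [ij,l] = (1/2)(d_i g_jl + d_j g_il - d_l g_ij): [pp,p] = E_p/2 = 0, [pp,q] = F_p - E_q/2 = 0, [pq,p] = E_q/2 = 0, [pq,q] = G_p/2 = 4, [qq,p] = F_q - G_p/2 = -4, [qq,q] = G_q/2 = 0
Gamma^p_ij = (G*[ij,p] - F*[ij,q])/(EG - F^2), Gamma^q_ij = (E*[ij,q] - F*[ij,p])/(EG - F^2)
Gamma_ppp = 0, Gamma_ppq = 0, Gamma_pqq = -4, Gamma_qpp = 0, Gamma_qpq = 1/4, Gamma_qqq = 0
d^2p/dtau^2 = -(Gamma_ppp*(9/8)^2 + 2*Gamma_ppq*(9/8)*(1) + Gamma_pqq*(1)^2) = 4
d^2q/dtau^2 = -(Gamma_qpp*(9/8)^2 + 2*Gamma_qpq*(9/8)*(1) + Gamma_qqq*(1)^2) = -9/16

Answer: Gamma_ppp = 0, Gamma_ppq = 0, Gamma_pqq = -4, Gamma_qpp = 0, Gamma_qpq = 1/4, Gamma_qqq = 0; accelerations (d^2p/dtau^2, d^2q/dtau^2) = (4, -9/16)


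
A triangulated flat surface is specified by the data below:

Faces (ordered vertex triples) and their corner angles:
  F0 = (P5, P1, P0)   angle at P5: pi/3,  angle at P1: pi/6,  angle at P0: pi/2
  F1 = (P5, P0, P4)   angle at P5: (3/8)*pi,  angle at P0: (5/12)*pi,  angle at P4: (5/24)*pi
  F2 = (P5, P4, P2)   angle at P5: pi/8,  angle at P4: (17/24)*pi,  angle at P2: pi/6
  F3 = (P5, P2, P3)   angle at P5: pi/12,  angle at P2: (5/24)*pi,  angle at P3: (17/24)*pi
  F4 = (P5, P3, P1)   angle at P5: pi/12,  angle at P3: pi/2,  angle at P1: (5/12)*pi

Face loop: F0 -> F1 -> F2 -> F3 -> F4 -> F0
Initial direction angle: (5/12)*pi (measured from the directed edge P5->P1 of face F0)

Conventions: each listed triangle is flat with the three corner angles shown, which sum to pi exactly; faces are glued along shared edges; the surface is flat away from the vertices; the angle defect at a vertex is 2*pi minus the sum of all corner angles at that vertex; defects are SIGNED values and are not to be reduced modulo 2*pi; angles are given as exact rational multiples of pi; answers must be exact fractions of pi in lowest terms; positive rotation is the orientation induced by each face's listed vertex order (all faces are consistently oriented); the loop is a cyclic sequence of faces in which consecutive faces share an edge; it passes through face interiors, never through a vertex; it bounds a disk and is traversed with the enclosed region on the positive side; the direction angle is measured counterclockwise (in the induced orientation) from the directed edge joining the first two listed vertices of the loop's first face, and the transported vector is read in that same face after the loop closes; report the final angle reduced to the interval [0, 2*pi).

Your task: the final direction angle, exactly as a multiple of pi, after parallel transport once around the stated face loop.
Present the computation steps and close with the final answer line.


enclosed vertex P5: corner angles sum to pi, defect = 2*pi - pi = pi
by Gauss-Bonnet the loop rotates the vector by the enclosed defect sum (positive orientation, mod 2*pi)
final angle = (5/12)*pi + pi = (17/12)*pi (mod 2*pi)

Answer: final direction angle = (17/12)*pi


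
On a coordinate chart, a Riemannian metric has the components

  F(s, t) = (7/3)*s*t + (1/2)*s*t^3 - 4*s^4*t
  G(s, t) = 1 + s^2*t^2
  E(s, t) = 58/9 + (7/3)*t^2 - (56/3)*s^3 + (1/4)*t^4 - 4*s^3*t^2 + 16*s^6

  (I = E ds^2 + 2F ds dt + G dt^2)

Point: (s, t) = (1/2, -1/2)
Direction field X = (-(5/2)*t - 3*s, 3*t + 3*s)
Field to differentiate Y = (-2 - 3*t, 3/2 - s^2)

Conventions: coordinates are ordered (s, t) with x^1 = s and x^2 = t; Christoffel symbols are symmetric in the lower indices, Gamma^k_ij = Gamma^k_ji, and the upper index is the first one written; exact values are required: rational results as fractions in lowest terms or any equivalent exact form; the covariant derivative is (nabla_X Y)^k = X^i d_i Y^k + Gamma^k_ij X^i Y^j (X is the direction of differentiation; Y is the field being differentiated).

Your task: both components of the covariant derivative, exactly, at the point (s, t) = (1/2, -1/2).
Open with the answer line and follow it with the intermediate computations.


Answer: (nabla_X Y)^s = -141/1612, (nabla_X Y)^t = 421/1612

E = 2785/576, F = -47/96, G = 17/16 at the point
E_s = -47/4, E_t = -47/24, F_s = -11/48, F_t = 53/48, G_s = 1/4, G_t = -1/4
EG - F^2 = 2821/576;  g^inv = (576/2821) * [[17/16, 47/96], [47/96, 2785/576]]
first-kind symbols [ij,l] = (1/2)(d_i g_jl + d_j g_il - d_l g_ij): [ss,s] = E_s/2 = -47/8, [ss,t] = F_s - E_t/2 = 3/4, [st,s] = E_t/2 = -47/48, [st,t] = G_s/2 = 1/8, [tt,s] = F_t - G_s/2 = 47/48, [tt,t] = G_t/2 = -1/8
Gamma^s_ij = (G*[ij,s] - F*[ij,t])/(EG - F^2), Gamma^t_ij = (E*[ij,t] - F*[ij,s])/(EG - F^2)
Gamma_sss = -3384/2821, Gamma_sst = -564/2821, Gamma_stt = 564/2821, Gamma_tss = 432/2821, Gamma_tst = 72/2821, Gamma_ttt = -72/2821
X = (-1/4, 0), Y = (-1/2, 5/4) at the point


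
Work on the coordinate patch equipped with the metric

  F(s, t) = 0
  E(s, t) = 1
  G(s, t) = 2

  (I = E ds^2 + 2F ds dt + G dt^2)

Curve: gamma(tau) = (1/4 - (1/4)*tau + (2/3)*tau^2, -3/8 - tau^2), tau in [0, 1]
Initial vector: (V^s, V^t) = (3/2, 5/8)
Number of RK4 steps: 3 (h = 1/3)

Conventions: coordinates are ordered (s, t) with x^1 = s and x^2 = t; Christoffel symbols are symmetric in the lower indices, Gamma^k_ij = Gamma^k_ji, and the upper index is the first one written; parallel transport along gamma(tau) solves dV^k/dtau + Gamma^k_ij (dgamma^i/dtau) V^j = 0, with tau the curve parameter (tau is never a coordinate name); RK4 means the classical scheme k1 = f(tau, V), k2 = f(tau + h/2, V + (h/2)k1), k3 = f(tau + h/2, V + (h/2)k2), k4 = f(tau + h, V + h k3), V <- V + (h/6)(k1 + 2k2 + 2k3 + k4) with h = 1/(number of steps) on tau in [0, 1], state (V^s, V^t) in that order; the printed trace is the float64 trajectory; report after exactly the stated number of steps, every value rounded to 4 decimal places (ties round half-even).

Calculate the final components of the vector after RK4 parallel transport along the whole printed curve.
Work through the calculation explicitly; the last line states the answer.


gamma'(tau) = (-1/4 + (4/3)*tau, -2*tau); f(tau, V)^k = -Gamma^k_ij(gamma(tau)) gamma'^i(tau) V^j; h = 1/3; intermediate values shown to 6 dp
curve data and Christoffel symbols at the stage parameters:
  tau = 0.000000: gamma = (0.250000, -0.375000), gamma' = (-0.250000, 0.000000); Gamma_sss = 0.000000, Gamma_sst = 0.000000, Gamma_stt = 0.000000, Gamma_tss = 0.000000, Gamma_tst = 0.000000, Gamma_ttt = 0.000000
  tau = 0.166667: gamma = (0.226852, -0.402778), gamma' = (-0.027778, -0.333333); Gamma_sss = 0.000000, Gamma_sst = 0.000000, Gamma_stt = 0.000000, Gamma_tss = 0.000000, Gamma_tst = 0.000000, Gamma_ttt = 0.000000
  tau = 0.333333: gamma = (0.240741, -0.486111), gamma' = (0.194444, -0.666667); Gamma_sss = 0.000000, Gamma_sst = 0.000000, Gamma_stt = 0.000000, Gamma_tss = 0.000000, Gamma_tst = 0.000000, Gamma_ttt = 0.000000
  tau = 0.500000: gamma = (0.291667, -0.625000), gamma' = (0.416667, -1.000000); Gamma_sss = 0.000000, Gamma_sst = 0.000000, Gamma_stt = 0.000000, Gamma_tss = 0.000000, Gamma_tst = 0.000000, Gamma_ttt = 0.000000
  tau = 0.666667: gamma = (0.379630, -0.819444), gamma' = (0.638889, -1.333333); Gamma_sss = 0.000000, Gamma_sst = 0.000000, Gamma_stt = 0.000000, Gamma_tss = 0.000000, Gamma_tst = 0.000000, Gamma_ttt = 0.000000
  tau = 0.833333: gamma = (0.504630, -1.069444), gamma' = (0.861111, -1.666667); Gamma_sss = 0.000000, Gamma_sst = 0.000000, Gamma_stt = 0.000000, Gamma_tss = 0.000000, Gamma_tst = 0.000000, Gamma_ttt = 0.000000
  tau = 1.000000: gamma = (0.666667, -1.375000), gamma' = (1.083333, -2.000000); Gamma_sss = 0.000000, Gamma_sst = 0.000000, Gamma_stt = 0.000000, Gamma_tss = 0.000000, Gamma_tst = 0.000000, Gamma_ttt = 0.000000
step 0: V^s = 1.5000, V^t = 0.6250
step 1: k1 = (0.000000, 0.000000), k2 = (0.000000, 0.000000), k3 = (0.000000, 0.000000), k4 = (0.000000, 0.000000); V <- V + (h/6)(k1 + 2k2 + 2k3 + k4): V^s = 1.5000, V^t = 0.6250
step 2: k1 = (0.000000, 0.000000), k2 = (0.000000, 0.000000), k3 = (0.000000, 0.000000), k4 = (0.000000, 0.000000); V <- V + (h/6)(k1 + 2k2 + 2k3 + k4): V^s = 1.5000, V^t = 0.6250
step 3: k1 = (0.000000, 0.000000), k2 = (0.000000, 0.000000), k3 = (0.000000, 0.000000), k4 = (0.000000, 0.000000); V <- V + (h/6)(k1 + 2k2 + 2k3 + k4): V^s = 1.5000, V^t = 0.6250

Answer: V^s = 1.5000, V^t = 0.6250


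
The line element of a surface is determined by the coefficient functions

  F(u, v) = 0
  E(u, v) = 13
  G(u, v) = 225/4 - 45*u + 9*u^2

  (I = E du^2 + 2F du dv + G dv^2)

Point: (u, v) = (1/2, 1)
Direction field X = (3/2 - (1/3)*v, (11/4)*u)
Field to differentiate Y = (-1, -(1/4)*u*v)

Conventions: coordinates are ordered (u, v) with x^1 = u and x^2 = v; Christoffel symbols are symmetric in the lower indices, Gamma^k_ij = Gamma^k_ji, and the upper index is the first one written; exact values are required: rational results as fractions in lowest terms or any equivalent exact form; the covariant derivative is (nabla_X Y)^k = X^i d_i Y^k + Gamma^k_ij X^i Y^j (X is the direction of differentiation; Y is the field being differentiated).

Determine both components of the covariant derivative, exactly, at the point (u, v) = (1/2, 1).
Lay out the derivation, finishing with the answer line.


E = 13, F = 0, G = 36 at the point
E_u = 0, E_v = 0, F_u = 0, F_v = 0, G_u = -36, G_v = 0
EG - F^2 = 468;  g^inv = (1/468) * [[36, 0], [0, 13]]
first-kind symbols [ij,l] = (1/2)(d_i g_jl + d_j g_il - d_l g_ij): [uu,u] = E_u/2 = 0, [uu,v] = F_u - E_v/2 = 0, [uv,u] = E_v/2 = 0, [uv,v] = G_u/2 = -18, [vv,u] = F_v - G_u/2 = 18, [vv,v] = G_v/2 = 0
Gamma^u_ij = (G*[ij,u] - F*[ij,v])/(EG - F^2), Gamma^v_ij = (E*[ij,v] - F*[ij,u])/(EG - F^2)
Gamma_uuu = 0, Gamma_uuv = 0, Gamma_uvv = 18/13, Gamma_vuu = 0, Gamma_vuv = -1/2, Gamma_vvv = 0
X = (7/6, 11/8), Y = (-1, -1/8) at the point

Answer: (nabla_X Y)^u = -99/416, (nabla_X Y)^v = 19/64


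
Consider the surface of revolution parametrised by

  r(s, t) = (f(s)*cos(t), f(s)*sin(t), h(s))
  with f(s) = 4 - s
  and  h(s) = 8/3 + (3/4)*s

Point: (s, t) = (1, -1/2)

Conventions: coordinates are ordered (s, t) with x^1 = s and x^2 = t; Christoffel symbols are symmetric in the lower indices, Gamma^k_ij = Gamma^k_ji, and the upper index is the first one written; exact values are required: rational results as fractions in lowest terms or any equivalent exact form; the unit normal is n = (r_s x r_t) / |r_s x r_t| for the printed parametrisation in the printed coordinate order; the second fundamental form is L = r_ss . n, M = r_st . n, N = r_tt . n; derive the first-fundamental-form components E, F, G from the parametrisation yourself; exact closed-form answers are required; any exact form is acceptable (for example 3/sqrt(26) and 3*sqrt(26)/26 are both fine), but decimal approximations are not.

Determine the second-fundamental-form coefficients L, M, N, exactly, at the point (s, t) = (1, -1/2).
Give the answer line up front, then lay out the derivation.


Answer: L = 0, M = 0, N = 9/5

f = 3, f' = -1, f'' = 0, h' = 3/4, h'' = 0
E = 25/16, F = 0, G = 9; answer radicand W^2 = 25/16
unnormalised second-form numerators: l = 0, m = 0, n = 9/4; L = l/sqrt(25/16), and similarly M = m/sqrt(W^2), N = n/sqrt(W^2)


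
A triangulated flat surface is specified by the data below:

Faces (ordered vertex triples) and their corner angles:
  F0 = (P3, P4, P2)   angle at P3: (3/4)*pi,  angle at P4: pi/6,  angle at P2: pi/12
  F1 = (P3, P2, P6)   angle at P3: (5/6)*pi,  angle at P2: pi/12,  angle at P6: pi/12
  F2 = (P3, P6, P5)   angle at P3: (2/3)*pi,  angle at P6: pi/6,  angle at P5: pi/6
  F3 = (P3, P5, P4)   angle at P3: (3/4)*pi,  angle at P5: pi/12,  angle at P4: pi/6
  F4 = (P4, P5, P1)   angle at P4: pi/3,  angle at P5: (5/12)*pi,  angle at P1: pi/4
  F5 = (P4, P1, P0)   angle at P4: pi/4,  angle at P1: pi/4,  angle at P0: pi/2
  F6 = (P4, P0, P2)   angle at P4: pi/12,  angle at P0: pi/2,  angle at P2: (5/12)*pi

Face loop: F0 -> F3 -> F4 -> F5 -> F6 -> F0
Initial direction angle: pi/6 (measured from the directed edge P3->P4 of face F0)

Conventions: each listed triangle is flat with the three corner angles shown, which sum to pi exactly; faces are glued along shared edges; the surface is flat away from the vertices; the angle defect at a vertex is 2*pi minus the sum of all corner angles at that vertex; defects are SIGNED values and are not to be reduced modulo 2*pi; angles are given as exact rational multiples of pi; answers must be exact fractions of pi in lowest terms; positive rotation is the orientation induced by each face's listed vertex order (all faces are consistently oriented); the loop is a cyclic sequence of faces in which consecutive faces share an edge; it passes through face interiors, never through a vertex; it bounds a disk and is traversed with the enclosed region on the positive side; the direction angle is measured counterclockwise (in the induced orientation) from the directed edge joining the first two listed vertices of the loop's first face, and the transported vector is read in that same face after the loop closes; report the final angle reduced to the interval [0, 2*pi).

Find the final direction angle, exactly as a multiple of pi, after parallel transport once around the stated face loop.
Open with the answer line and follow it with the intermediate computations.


Answer: final direction angle = (7/6)*pi

enclosed vertex P4: corner angles sum to pi, defect = 2*pi - pi = pi
summing the enclosed defects onto the initial angle, mod 2*pi in the induced orientation:
final angle = pi/6 + pi = (7/6)*pi (mod 2*pi)


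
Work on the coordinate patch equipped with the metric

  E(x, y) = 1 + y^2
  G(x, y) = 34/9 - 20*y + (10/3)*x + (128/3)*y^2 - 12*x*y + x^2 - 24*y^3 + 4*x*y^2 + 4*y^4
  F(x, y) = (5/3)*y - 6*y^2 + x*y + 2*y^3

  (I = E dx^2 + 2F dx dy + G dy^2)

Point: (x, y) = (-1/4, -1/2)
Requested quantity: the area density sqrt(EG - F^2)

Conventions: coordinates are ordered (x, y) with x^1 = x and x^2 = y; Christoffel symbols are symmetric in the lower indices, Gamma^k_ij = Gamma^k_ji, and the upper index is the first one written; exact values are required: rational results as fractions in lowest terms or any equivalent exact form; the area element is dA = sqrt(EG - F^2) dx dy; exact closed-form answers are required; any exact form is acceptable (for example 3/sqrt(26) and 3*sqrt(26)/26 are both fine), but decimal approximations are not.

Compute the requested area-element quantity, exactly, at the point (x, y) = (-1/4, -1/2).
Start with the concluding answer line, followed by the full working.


Answer: sqrt(EG - F^2) = sqrt(3661)/12

E = 5/4, F = -59/24, G = 3625/144; EG - F^2 = 3661/144


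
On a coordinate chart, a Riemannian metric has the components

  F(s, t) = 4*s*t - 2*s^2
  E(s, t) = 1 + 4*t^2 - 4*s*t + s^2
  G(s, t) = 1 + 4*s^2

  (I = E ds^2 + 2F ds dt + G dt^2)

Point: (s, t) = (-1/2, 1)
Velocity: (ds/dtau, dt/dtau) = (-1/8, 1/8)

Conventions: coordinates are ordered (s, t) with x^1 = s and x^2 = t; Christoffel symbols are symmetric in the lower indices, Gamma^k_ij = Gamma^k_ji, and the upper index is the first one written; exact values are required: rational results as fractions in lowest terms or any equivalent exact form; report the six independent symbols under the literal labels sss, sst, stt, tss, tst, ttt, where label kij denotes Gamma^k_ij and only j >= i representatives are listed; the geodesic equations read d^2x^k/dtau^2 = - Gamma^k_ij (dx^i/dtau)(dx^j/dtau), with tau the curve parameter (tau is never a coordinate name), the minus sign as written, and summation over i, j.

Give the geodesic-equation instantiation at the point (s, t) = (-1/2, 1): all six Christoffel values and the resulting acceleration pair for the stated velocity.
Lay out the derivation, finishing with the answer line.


E = 29/4, F = -5/2, G = 2 at the point
E_s = -5, E_t = 10, F_s = 6, F_t = -2, G_s = -4, G_t = 0
EG - F^2 = 33/4;  g^inv = (4/33) * [[2, 5/2], [5/2, 29/4]]
first-kind symbols [ij,l] = (1/2)(d_i g_jl + d_j g_il - d_l g_ij): [ss,s] = E_s/2 = -5/2, [ss,t] = F_s - E_t/2 = 1, [st,s] = E_t/2 = 5, [st,t] = G_s/2 = -2, [tt,s] = F_t - G_s/2 = 0, [tt,t] = G_t/2 = 0
Gamma^s_ij = (G*[ij,s] - F*[ij,t])/(EG - F^2), Gamma^t_ij = (E*[ij,t] - F*[ij,s])/(EG - F^2)
Gamma_sss = -10/33, Gamma_sst = 20/33, Gamma_stt = 0, Gamma_tss = 4/33, Gamma_tst = -8/33, Gamma_ttt = 0
d^2s/dtau^2 = -(Gamma_sss*(-1/8)^2 + 2*Gamma_sst*(-1/8)*(1/8) + Gamma_stt*(1/8)^2) = 25/1056
d^2t/dtau^2 = -(Gamma_tss*(-1/8)^2 + 2*Gamma_tst*(-1/8)*(1/8) + Gamma_ttt*(1/8)^2) = -5/528

Answer: Gamma_sss = -10/33, Gamma_sst = 20/33, Gamma_stt = 0, Gamma_tss = 4/33, Gamma_tst = -8/33, Gamma_ttt = 0; accelerations (d^2s/dtau^2, d^2t/dtau^2) = (25/1056, -5/528)


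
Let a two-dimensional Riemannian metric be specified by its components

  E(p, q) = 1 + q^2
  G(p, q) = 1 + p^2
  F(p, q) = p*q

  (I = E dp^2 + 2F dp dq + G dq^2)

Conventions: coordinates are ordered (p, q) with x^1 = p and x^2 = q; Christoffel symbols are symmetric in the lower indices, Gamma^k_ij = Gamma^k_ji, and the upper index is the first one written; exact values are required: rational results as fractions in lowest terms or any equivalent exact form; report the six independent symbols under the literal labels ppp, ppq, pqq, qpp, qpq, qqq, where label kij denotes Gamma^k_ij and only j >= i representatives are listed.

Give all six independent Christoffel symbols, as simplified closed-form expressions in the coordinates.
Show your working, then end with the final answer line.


E = 1 + q^2; F = p*q; G = 1 + p^2
Gamma^k_ij = (1/2) g^{kl} (d_i g_jl + d_j g_il - d_l g_ij), with g^inv = (1/(EG-F^2)) [[G, -F], [-F, E]]
first partials: E_p = 0, E_q = 2*q, F_p = q, F_q = p, G_p = 2*p, G_q = 0
D = EG - F^2 = 1 + q^2 + p^2
expanded: Gamma^p_pp = (G E_p - 2F F_p + F E_q)/(2D), Gamma^p_pq = (G E_q - F G_p)/(2D), Gamma^p_qq = (2G F_q - G G_p - F G_q)/(2D), Gamma^q_pp = (2E F_p - E E_q - F E_p)/(2D), Gamma^q_pq = (E G_p - F E_q)/(2D), Gamma^q_qq = (E G_q - 2F F_q + F G_p)/(2D); substitute and cancel common factors

Answer: Gamma_ppp = 0, Gamma_ppq = q/(p^2 + q^2 + 1), Gamma_pqq = 0, Gamma_qpp = 0, Gamma_qpq = p/(p^2 + q^2 + 1), Gamma_qqq = 0


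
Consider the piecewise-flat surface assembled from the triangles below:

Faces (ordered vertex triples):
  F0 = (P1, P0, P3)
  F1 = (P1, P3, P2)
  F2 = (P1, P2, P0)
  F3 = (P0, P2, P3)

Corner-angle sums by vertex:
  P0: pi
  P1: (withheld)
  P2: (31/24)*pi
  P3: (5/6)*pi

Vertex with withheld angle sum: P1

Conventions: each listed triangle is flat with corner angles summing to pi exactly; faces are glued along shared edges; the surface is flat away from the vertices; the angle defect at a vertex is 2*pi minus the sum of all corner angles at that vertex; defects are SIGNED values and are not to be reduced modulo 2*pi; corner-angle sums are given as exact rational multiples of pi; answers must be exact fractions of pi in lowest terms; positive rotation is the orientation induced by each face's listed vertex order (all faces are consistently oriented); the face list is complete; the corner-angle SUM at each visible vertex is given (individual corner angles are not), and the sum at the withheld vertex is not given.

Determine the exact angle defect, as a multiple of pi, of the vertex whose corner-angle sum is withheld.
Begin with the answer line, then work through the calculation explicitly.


Answer: defect(P1) = (9/8)*pi

V = 4, E = 6, F = 4; chi = V - E + F = 2
Gauss-Bonnet: total defect = 2*pi*chi = 4*pi; visible defects sum to (23/8)*pi


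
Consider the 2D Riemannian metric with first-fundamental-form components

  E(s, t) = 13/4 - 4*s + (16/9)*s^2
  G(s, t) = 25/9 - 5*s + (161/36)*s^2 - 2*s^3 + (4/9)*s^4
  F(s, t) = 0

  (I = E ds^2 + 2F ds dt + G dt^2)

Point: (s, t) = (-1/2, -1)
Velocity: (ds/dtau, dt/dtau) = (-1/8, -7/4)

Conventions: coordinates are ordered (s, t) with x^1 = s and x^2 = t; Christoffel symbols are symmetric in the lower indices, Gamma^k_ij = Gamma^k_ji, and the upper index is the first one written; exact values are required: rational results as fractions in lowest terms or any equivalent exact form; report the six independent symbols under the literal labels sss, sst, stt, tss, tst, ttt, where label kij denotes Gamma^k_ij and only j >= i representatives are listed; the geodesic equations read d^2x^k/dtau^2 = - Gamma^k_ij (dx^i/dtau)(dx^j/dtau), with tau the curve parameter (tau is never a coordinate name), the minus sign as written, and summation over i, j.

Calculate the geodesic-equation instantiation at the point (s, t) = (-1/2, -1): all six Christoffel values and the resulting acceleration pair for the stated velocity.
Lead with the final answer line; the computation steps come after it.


Answer: Gamma_sss = -104/205, Gamma_sst = 0, Gamma_stt = 403/410, Gamma_tss = 0, Gamma_tst = -26/31, Gamma_ttt = 0; accelerations (d^2s/dtau^2, d^2t/dtau^2) = (-3939/1312, 91/248)

E = 205/36, F = 0, G = 961/144 at the point
E_s = -52/9, E_t = 0, F_s = 0, F_t = 0, G_s = -403/36, G_t = 0
EG - F^2 = 197005/5184;  g^inv = (5184/197005) * [[961/144, 0], [0, 205/36]]
first-kind symbols [ij,l] = (1/2)(d_i g_jl + d_j g_il - d_l g_ij): [ss,s] = E_s/2 = -26/9, [ss,t] = F_s - E_t/2 = 0, [st,s] = E_t/2 = 0, [st,t] = G_s/2 = -403/72, [tt,s] = F_t - G_s/2 = 403/72, [tt,t] = G_t/2 = 0
Gamma^s_ij = (G*[ij,s] - F*[ij,t])/(EG - F^2), Gamma^t_ij = (E*[ij,t] - F*[ij,s])/(EG - F^2)
Gamma_sss = -104/205, Gamma_sst = 0, Gamma_stt = 403/410, Gamma_tss = 0, Gamma_tst = -26/31, Gamma_ttt = 0
d^2s/dtau^2 = -(Gamma_sss*(-1/8)^2 + 2*Gamma_sst*(-1/8)*(-7/4) + Gamma_stt*(-7/4)^2) = -3939/1312
d^2t/dtau^2 = -(Gamma_tss*(-1/8)^2 + 2*Gamma_tst*(-1/8)*(-7/4) + Gamma_ttt*(-7/4)^2) = 91/248


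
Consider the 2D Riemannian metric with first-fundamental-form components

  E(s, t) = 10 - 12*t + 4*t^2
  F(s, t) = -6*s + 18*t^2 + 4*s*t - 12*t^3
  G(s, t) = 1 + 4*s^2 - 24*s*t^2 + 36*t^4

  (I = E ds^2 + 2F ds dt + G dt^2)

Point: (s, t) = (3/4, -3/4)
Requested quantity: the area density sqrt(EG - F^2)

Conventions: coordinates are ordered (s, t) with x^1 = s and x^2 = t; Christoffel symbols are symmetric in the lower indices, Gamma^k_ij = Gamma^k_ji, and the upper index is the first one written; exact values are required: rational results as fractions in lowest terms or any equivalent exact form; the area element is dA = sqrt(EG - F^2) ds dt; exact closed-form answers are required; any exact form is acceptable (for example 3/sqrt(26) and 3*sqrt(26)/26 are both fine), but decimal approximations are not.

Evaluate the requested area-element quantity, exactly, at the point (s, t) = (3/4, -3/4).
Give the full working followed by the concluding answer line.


E = 85/4, F = 135/16, G = 289/64; EG - F^2 = 1585/64

Answer: sqrt(EG - F^2) = sqrt(1585)/8
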